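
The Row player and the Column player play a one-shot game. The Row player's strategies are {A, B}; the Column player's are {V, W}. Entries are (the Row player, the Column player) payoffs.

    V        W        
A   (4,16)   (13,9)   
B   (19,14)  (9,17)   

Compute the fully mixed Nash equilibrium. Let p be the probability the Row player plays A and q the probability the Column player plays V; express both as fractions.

Each player's mixing probability is pinned down by making the *other* player indifferent.
The Column player indifferent between V and W: p·16 + (1−p)·14 = p·9 + (1−p)·17 ⟹ 14 + 2p = 17 + (-8)p ⟹ p = 3/10.
The Row player indifferent between A and B: q·4 + (1−q)·13 = q·19 + (1−q)·9 ⟹ 13 + (-9)q = 9 + 10q ⟹ q = 4/19.

p = 3/10, q = 4/19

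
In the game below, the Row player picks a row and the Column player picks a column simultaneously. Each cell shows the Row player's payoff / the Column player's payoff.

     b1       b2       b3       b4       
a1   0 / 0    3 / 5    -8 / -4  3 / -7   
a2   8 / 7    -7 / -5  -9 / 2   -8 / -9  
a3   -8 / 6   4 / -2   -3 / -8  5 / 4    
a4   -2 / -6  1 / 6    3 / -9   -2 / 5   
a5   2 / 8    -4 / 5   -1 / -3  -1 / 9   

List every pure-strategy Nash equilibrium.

(a2, b1)

Check mutual best responses: a cell is a NE iff neither player can gain by unilaterally deviating.
The Row player's best responses — vs b1: a2 (payoff 8); vs b2: a3 (payoff 4); vs b3: a4 (payoff 3); vs b4: a3 (payoff 5).
The Column player's best responses — vs a1: b2 (payoff 5); vs a2: b1 (payoff 7); vs a3: b1 (payoff 6); vs a4: b2 (payoff 6); vs a5: b4 (payoff 9).
The only mutual best response is (a2, b1); neither player gains by switching there.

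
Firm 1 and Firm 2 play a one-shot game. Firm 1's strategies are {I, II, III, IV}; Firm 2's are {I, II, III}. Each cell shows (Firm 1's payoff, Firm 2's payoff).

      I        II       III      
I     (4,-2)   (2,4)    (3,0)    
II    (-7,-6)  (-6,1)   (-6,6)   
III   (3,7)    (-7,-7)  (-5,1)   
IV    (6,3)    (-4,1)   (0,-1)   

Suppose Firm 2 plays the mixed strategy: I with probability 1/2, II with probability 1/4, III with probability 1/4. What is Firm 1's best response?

Compute Firm 1's expected payoff from each pure strategy against the given mix.
I: (1/2)·4 + (1/4)·2 + (1/4)·3 = 13/4
II: (1/2)·(-7) + (1/4)·(-6) + (1/4)·(-6) = -13/2
III: (1/2)·3 + (1/4)·(-7) + (1/4)·(-5) = -3/2
IV: (1/2)·6 + (1/4)·(-4) + (1/4)·0 = 2
Highest expected payoff is 13/4, from I.

I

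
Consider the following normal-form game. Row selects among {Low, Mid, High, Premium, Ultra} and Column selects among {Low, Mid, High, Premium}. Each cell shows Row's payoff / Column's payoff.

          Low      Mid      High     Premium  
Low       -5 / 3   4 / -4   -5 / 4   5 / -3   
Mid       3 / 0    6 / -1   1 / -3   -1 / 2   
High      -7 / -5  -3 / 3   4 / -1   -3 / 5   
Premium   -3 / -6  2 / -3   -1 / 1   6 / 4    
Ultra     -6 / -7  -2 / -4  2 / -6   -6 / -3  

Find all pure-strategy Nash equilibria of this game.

Check mutual best responses: a cell is a NE iff neither player can gain by unilaterally deviating.
Row's best responses — vs Low: Mid (payoff 3); vs Mid: Mid (payoff 6); vs High: High (payoff 4); vs Premium: Premium (payoff 6).
Column's best responses — vs Low: High (payoff 4); vs Mid: Premium (payoff 2); vs High: Premium (payoff 5); vs Premium: Premium (payoff 4); vs Ultra: Premium (payoff -3).
The only mutual best response is (Premium, Premium); neither player gains by switching there.

(Premium, Premium)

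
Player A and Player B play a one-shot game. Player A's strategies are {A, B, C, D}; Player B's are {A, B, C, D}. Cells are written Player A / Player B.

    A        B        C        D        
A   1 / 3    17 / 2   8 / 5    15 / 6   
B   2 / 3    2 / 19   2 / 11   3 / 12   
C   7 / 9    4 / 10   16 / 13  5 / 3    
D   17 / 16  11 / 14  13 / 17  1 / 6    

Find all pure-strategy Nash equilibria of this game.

(A, D) and (C, C)

Check mutual best responses: a cell is a NE iff neither player can gain by unilaterally deviating.
Player A's best responses — vs A: D (payoff 17); vs B: A (payoff 17); vs C: C (payoff 16); vs D: A (payoff 15).
Player B's best responses — vs A: D (payoff 6); vs B: B (payoff 19); vs C: C (payoff 13); vs D: C (payoff 17).
Mutual best responses occur at (A, D) and (C, C); at each, neither player gains by switching.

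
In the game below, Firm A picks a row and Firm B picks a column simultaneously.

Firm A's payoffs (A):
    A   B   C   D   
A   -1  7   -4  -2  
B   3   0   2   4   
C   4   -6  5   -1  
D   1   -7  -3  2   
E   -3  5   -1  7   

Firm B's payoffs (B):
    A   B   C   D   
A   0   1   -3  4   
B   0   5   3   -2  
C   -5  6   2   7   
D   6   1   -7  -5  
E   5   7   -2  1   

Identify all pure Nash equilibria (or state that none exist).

There is no pure-strategy Nash equilibrium

A profile is a Nash equilibrium when each player is best-responding to the other.
Firm A's best responses — vs A: C (payoff 4); vs B: A (payoff 7); vs C: C (payoff 5); vs D: E (payoff 7).
Firm B's best responses — vs A: D (payoff 4); vs B: B (payoff 5); vs C: D (payoff 7); vs D: A (payoff 6); vs E: B (payoff 7).
No cell has both players best-responding. For instance, Firm A's best reply to D is E, but against E Firm B prefers B over D.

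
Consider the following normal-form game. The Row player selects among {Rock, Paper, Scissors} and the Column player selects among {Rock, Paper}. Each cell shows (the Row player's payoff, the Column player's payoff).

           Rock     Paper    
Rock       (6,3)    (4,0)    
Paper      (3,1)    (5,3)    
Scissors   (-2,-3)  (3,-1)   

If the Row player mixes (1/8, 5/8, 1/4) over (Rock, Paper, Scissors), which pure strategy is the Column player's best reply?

The Column player's best reply maximizes expected payoff against the mix.
Rock: (1/8)·3 + (5/8)·1 + (1/4)·(-3) = 1/4
Paper: (1/8)·0 + (5/8)·3 + (1/4)·(-1) = 13/8
Highest expected payoff is 13/8, from Paper.

Paper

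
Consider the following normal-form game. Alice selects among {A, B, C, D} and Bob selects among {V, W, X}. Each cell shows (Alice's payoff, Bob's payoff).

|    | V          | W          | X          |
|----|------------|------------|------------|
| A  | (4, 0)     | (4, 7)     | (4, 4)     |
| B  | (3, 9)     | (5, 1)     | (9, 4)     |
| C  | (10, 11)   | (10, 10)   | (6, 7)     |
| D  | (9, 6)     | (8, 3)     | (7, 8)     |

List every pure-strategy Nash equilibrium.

(C, V)

Check mutual best responses: a cell is a NE iff neither player can gain by unilaterally deviating.
Alice's best responses — vs V: C (payoff 10); vs W: C (payoff 10); vs X: B (payoff 9).
Bob's best responses — vs A: W (payoff 7); vs B: V (payoff 9); vs C: V (payoff 11); vs D: X (payoff 8).
The only mutual best response is (C, V); neither player gains by switching there.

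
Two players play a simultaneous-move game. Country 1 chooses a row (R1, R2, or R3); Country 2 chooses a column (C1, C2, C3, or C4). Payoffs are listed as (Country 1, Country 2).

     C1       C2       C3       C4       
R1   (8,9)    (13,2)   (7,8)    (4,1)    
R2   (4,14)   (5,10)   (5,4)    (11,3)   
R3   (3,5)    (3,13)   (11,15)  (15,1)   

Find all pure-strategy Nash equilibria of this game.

(R1, C1) and (R3, C3)

Check mutual best responses: a cell is a NE iff neither player can gain by unilaterally deviating.
Country 1's best responses — vs C1: R1 (payoff 8); vs C2: R1 (payoff 13); vs C3: R3 (payoff 11); vs C4: R3 (payoff 15).
Country 2's best responses — vs R1: C1 (payoff 9); vs R2: C1 (payoff 14); vs R3: C3 (payoff 15).
Mutual best responses occur at (R1, C1) and (R3, C3); at each, neither player gains by switching.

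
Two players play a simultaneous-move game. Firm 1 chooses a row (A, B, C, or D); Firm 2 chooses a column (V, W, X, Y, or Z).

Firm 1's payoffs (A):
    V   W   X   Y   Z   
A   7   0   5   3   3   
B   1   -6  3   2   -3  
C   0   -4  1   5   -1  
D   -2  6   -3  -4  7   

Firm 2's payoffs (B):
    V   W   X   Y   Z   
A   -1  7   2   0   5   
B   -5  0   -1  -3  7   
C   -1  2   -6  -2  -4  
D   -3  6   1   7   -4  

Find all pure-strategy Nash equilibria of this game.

There is no pure-strategy Nash equilibrium

A profile is a Nash equilibrium when each player is best-responding to the other.
Firm 1's best responses — vs V: A (payoff 7); vs W: D (payoff 6); vs X: A (payoff 5); vs Y: C (payoff 5); vs Z: D (payoff 7).
Firm 2's best responses — vs A: W (payoff 7); vs B: Z (payoff 7); vs C: W (payoff 2); vs D: Y (payoff 7).
No cell has both players best-responding. For instance, Firm 1's best reply to Y is C, but against C Firm 2 prefers W over Y.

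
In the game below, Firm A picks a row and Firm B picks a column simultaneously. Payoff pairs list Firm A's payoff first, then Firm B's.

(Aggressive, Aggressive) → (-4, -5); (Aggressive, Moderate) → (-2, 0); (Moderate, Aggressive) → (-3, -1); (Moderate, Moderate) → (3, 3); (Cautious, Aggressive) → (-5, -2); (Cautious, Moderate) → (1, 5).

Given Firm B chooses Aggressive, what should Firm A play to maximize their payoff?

Moderate

With Firm B fixed at Aggressive, Firm A's payoffs are: Aggressive → -4, Moderate → -3, Cautious → -5.
The maximum is -3, achieved by Moderate.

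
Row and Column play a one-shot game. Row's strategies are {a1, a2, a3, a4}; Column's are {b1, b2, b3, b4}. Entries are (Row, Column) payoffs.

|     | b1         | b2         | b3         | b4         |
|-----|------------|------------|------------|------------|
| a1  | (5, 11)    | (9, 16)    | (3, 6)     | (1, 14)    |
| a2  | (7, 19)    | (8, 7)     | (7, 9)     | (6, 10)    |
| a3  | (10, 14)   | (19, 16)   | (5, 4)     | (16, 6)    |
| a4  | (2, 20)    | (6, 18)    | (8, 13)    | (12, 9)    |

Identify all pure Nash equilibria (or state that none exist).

(a3, b2)

Find each player's best response to every opponent strategy; NE are the intersections.
Row's best responses — vs b1: a3 (payoff 10); vs b2: a3 (payoff 19); vs b3: a4 (payoff 8); vs b4: a3 (payoff 16).
Column's best responses — vs a1: b2 (payoff 16); vs a2: b1 (payoff 19); vs a3: b2 (payoff 16); vs a4: b1 (payoff 20).
The only mutual best response is (a3, b2); neither player gains by switching there.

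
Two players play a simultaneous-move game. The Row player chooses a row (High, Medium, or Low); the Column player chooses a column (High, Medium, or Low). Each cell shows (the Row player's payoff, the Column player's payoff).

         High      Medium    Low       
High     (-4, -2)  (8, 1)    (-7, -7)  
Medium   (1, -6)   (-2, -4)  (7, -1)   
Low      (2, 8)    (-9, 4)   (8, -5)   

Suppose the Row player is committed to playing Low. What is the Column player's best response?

High

With the Row player fixed at Low, the Column player's payoffs are: High → 8, Medium → 4, Low → -5.
The maximum is 8, achieved by High.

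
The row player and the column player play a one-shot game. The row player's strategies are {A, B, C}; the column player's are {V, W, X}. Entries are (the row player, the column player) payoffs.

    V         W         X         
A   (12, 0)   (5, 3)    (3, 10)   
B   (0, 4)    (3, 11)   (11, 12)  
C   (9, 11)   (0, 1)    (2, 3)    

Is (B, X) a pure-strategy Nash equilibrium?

Holding the column player at X: the row player gets 11 from B, versus 3 from A, 2 from C. No profitable deviation for the row player.
Holding the row player at B: the column player gets 12 from X, versus 4 from V, 11 from W. No profitable deviation for the column player either.

Yes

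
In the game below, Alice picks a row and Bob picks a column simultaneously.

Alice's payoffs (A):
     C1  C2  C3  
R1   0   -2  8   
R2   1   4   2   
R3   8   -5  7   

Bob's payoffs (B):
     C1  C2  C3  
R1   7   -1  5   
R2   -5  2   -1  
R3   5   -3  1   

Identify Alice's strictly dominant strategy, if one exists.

Check whether one of Alice's strategies beats all alternatives regardless of what the opponent does.
R1 is not dominant: against C1, R2 gives 1 > 0.
R2 is not dominant: against C1, R3 gives 8 > 1.
R3 is not dominant: against C2, R1 gives -2 > -5.
No single strategy is best against every opponent action.

No strictly dominant strategy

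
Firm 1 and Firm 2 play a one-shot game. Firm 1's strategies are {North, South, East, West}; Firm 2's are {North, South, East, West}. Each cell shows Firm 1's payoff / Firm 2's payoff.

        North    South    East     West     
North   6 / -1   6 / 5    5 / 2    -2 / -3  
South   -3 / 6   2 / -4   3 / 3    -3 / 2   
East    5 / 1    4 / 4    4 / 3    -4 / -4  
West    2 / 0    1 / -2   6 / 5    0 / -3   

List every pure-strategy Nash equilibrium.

Check mutual best responses: a cell is a NE iff neither player can gain by unilaterally deviating.
Firm 1's best responses — vs North: North (payoff 6); vs South: North (payoff 6); vs East: West (payoff 6); vs West: West (payoff 0).
Firm 2's best responses — vs North: South (payoff 5); vs South: North (payoff 6); vs East: South (payoff 4); vs West: East (payoff 5).
Mutual best responses occur at (North, South) and (West, East); at each, neither player gains by switching.

(North, South) and (West, East)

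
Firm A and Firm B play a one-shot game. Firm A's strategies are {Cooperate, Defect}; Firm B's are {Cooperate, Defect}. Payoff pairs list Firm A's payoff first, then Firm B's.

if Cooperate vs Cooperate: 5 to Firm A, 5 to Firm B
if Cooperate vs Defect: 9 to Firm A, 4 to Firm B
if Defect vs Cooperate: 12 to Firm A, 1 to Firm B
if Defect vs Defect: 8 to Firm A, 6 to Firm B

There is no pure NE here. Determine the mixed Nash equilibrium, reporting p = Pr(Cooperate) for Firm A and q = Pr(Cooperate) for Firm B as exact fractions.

p = 5/6, q = 1/8

Each player's mixing probability is pinned down by making the *other* player indifferent.
Firm B indifferent between Cooperate and Defect: p·5 + (1−p)·1 = p·4 + (1−p)·6 ⟹ 1 + 4p = 6 + (-2)p ⟹ p = 5/6.
Firm A indifferent between Cooperate and Defect: q·5 + (1−q)·9 = q·12 + (1−q)·8 ⟹ 9 + (-4)q = 8 + 4q ⟹ q = 1/8.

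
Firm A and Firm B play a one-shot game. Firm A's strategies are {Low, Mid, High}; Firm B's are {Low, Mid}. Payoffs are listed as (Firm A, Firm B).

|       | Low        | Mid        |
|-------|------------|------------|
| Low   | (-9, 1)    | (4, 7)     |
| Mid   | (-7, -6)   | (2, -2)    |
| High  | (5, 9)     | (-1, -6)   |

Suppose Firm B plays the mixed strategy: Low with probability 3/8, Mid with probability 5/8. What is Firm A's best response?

Compute Firm A's expected payoff from each pure strategy against the given mix.
Low: (3/8)·(-9) + (5/8)·4 = -7/8
Mid: (3/8)·(-7) + (5/8)·2 = -11/8
High: (3/8)·5 + (5/8)·(-1) = 5/4
Highest expected payoff is 5/4, from High.

High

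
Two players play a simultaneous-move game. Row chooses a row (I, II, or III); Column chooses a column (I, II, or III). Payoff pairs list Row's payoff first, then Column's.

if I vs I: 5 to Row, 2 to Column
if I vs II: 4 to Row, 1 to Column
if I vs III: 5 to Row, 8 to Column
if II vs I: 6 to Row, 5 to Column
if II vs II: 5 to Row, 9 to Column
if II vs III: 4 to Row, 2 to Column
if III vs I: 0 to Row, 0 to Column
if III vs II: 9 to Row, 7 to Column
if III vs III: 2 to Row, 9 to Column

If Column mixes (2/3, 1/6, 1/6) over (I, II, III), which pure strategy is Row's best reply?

II

Row's best reply maximizes expected payoff against the mix.
I: (2/3)·5 + (1/6)·4 + (1/6)·5 = 29/6
II: (2/3)·6 + (1/6)·5 + (1/6)·4 = 11/2
III: (2/3)·0 + (1/6)·9 + (1/6)·2 = 11/6
Highest expected payoff is 11/2, from II.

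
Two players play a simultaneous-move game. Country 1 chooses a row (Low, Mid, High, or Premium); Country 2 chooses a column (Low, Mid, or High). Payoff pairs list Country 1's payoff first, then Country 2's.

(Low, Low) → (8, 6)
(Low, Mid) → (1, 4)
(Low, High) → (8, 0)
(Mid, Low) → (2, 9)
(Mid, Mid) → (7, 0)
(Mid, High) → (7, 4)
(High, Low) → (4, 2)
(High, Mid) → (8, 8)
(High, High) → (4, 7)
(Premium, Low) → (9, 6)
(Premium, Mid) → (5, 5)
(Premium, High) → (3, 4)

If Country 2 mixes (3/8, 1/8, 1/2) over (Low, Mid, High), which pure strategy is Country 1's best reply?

Low

Compute Country 1's expected payoff from each pure strategy against the given mix.
Low: (3/8)·8 + (1/8)·1 + (1/2)·8 = 57/8
Mid: (3/8)·2 + (1/8)·7 + (1/2)·7 = 41/8
High: (3/8)·4 + (1/8)·8 + (1/2)·4 = 9/2
Premium: (3/8)·9 + (1/8)·5 + (1/2)·3 = 11/2
Highest expected payoff is 57/8, from Low.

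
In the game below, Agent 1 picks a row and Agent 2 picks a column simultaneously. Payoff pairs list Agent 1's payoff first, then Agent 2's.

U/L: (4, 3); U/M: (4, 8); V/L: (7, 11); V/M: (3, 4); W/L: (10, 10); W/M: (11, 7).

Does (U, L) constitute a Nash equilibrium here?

Holding Agent 2 at L: Agent 1 gets 4 from U but could get 10 by switching to W. Agent 1 has a profitable deviation.

No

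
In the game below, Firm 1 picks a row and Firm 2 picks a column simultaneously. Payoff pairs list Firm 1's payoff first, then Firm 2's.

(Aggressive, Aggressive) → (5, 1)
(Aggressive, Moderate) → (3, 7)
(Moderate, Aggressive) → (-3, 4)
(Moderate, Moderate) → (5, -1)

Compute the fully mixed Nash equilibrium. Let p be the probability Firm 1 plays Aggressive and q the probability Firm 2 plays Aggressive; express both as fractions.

Each player's mixing probability is pinned down by making the *other* player indifferent.
Firm 2 indifferent between Aggressive and Moderate: p·1 + (1−p)·4 = p·7 + (1−p)·(-1) ⟹ 4 + (-3)p = (-1) + 8p ⟹ p = 5/11.
Firm 1 indifferent between Aggressive and Moderate: q·5 + (1−q)·3 = q·(-3) + (1−q)·5 ⟹ 3 + 2q = 5 + (-8)q ⟹ q = 1/5.

p = 5/11, q = 1/5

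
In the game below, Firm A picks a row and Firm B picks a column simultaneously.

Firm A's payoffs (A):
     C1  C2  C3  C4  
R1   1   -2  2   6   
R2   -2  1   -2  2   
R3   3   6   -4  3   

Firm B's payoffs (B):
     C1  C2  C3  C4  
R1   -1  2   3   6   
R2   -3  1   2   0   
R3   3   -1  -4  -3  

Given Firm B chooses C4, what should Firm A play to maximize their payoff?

R1

With Firm B fixed at C4, Firm A's payoffs are: R1 → 6, R2 → 2, R3 → 3.
The maximum is 6, achieved by R1.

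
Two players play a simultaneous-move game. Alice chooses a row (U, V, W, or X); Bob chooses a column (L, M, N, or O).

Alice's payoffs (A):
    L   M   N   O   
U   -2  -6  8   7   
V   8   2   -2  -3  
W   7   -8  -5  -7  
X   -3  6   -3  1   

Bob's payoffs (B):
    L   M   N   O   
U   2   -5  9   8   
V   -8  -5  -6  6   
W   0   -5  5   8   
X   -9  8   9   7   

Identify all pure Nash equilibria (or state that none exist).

A profile is a Nash equilibrium when each player is best-responding to the other.
Alice's best responses — vs L: V (payoff 8); vs M: X (payoff 6); vs N: U (payoff 8); vs O: U (payoff 7).
Bob's best responses — vs U: N (payoff 9); vs V: O (payoff 6); vs W: O (payoff 8); vs X: N (payoff 9).
The only mutual best response is (U, N); neither player gains by switching there.

(U, N)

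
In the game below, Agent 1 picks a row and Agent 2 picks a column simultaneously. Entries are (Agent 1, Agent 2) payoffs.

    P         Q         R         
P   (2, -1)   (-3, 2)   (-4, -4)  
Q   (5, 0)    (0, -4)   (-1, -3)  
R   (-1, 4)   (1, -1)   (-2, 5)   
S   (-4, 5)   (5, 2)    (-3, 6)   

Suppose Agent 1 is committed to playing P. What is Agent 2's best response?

With Agent 1 fixed at P, Agent 2's payoffs are: P → -1, Q → 2, R → -4.
The maximum is 2, achieved by Q.

Q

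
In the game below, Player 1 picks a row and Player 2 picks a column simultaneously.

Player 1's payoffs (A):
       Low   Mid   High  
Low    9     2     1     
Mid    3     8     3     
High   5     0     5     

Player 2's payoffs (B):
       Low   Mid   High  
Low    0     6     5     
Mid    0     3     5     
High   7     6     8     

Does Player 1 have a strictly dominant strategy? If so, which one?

Check whether one of Player 1's strategies beats all alternatives regardless of what the opponent does.
Low is not dominant: against Mid, Mid gives 8 > 2.
Mid is not dominant: against Low, Low gives 9 > 3.
High is not dominant: against Low, Low gives 9 > 5.
No single strategy is best against every opponent action.

No strictly dominant strategy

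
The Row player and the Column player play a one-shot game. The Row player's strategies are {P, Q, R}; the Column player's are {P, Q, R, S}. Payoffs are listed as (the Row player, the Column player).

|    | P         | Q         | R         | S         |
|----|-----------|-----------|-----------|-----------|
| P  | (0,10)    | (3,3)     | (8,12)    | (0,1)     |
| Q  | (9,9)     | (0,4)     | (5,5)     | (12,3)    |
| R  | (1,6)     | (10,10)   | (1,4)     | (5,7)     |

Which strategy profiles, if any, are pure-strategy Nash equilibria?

(P, R), (Q, P), and (R, Q)

Find each player's best response to every opponent strategy; NE are the intersections.
The Row player's best responses — vs P: Q (payoff 9); vs Q: R (payoff 10); vs R: P (payoff 8); vs S: Q (payoff 12).
The Column player's best responses — vs P: R (payoff 12); vs Q: P (payoff 9); vs R: Q (payoff 10).
Mutual best responses occur at (P, R), (Q, P), and (R, Q); at each, neither player gains by switching.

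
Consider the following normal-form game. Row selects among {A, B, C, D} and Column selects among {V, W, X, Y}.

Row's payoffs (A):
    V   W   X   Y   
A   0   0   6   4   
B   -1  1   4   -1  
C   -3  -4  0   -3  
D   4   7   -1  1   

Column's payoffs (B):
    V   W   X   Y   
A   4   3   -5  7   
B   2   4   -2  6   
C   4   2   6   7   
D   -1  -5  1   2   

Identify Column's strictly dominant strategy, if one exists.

Y

A strategy is strictly dominant if it gives Column a strictly higher payoff than every other strategy, against every choice by the opponent.
Y strictly dominates: vs A: 7 > each of {4, 3, -5}; vs B: 6 > each of {2, 4, -2}; vs C: 7 > each of {4, 2, 6}; vs D: 2 > each of {-1, -5, 1}.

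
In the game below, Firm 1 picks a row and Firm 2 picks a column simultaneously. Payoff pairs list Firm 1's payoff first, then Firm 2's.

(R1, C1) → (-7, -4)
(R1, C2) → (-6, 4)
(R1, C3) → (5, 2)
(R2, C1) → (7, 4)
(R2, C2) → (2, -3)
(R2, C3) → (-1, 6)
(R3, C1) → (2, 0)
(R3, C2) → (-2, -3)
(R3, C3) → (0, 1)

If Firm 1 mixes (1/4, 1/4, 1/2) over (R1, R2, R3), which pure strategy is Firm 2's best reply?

C3

Firm 2's best reply maximizes expected payoff against the mix.
C1: (1/4)·(-4) + (1/4)·4 + (1/2)·0 = 0
C2: (1/4)·4 + (1/4)·(-3) + (1/2)·(-3) = -5/4
C3: (1/4)·2 + (1/4)·6 + (1/2)·1 = 5/2
Highest expected payoff is 5/2, from C3.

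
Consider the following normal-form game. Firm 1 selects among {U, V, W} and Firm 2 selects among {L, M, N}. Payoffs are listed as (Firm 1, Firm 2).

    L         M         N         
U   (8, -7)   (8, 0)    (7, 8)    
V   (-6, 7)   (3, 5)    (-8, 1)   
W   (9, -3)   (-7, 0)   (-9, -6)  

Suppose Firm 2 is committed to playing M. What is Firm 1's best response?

With Firm 2 fixed at M, Firm 1's payoffs are: U → 8, V → 3, W → -7.
The maximum is 8, achieved by U.

U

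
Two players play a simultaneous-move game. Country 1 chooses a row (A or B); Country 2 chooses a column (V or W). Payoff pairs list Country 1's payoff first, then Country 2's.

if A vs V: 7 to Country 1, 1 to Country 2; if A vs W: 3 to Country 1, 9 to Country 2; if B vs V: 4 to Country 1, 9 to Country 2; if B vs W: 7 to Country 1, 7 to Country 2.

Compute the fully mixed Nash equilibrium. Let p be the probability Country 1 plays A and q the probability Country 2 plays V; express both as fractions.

Each player's mixing probability is pinned down by making the *other* player indifferent.
Country 2 indifferent between V and W: p·1 + (1−p)·9 = p·9 + (1−p)·7 ⟹ 9 + (-8)p = 7 + 2p ⟹ p = 1/5.
Country 1 indifferent between A and B: q·7 + (1−q)·3 = q·4 + (1−q)·7 ⟹ 3 + 4q = 7 + (-3)q ⟹ q = 4/7.

p = 1/5, q = 4/7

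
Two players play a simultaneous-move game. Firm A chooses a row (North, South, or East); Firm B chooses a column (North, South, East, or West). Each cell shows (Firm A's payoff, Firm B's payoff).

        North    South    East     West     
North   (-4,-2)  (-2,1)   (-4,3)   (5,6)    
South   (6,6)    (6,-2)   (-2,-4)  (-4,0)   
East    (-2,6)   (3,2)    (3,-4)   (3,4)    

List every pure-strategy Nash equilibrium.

(North, West) and (South, North)

Find each player's best response to every opponent strategy; NE are the intersections.
Firm A's best responses — vs North: South (payoff 6); vs South: South (payoff 6); vs East: East (payoff 3); vs West: North (payoff 5).
Firm B's best responses — vs North: West (payoff 6); vs South: North (payoff 6); vs East: North (payoff 6).
Mutual best responses occur at (North, West) and (South, North); at each, neither player gains by switching.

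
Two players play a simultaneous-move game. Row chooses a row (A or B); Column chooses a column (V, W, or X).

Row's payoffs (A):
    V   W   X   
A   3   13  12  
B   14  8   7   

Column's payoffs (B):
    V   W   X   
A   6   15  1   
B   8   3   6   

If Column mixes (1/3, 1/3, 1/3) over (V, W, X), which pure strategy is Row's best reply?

Row's best reply maximizes expected payoff against the mix.
A: (1/3)·3 + (1/3)·13 + (1/3)·12 = 28/3
B: (1/3)·14 + (1/3)·8 + (1/3)·7 = 29/3
Highest expected payoff is 29/3, from B.

B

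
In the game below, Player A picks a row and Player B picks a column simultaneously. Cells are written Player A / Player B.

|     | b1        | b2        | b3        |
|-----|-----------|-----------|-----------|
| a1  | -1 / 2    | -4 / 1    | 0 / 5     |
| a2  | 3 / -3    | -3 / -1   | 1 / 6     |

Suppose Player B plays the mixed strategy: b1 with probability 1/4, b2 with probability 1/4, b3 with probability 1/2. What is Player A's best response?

a2

Compute Player A's expected payoff from each pure strategy against the given mix.
a1: (1/4)·(-1) + (1/4)·(-4) + (1/2)·0 = -5/4
a2: (1/4)·3 + (1/4)·(-3) + (1/2)·1 = 1/2
Highest expected payoff is 1/2, from a2.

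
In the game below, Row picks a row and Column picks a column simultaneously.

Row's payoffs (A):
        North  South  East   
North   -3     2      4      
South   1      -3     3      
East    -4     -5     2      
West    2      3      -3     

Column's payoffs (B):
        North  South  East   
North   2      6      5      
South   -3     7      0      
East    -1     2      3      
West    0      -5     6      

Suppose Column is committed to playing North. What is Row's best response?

With Column fixed at North, Row's payoffs are: North → -3, South → 1, East → -4, West → 2.
The maximum is 2, achieved by West.

West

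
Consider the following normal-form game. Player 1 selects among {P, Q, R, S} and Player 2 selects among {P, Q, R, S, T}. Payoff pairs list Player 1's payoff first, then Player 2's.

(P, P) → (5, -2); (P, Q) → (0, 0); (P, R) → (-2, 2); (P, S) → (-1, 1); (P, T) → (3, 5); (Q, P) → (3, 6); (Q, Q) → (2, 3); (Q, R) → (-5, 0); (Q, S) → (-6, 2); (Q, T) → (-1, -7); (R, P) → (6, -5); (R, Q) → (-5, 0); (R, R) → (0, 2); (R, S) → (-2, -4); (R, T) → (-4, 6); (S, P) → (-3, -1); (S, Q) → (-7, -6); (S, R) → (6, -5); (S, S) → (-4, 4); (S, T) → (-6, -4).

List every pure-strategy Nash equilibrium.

(P, T)

Find each player's best response to every opponent strategy; NE are the intersections.
Player 1's best responses — vs P: R (payoff 6); vs Q: Q (payoff 2); vs R: S (payoff 6); vs S: P (payoff -1); vs T: P (payoff 3).
Player 2's best responses — vs P: T (payoff 5); vs Q: P (payoff 6); vs R: T (payoff 6); vs S: S (payoff 4).
The only mutual best response is (P, T); neither player gains by switching there.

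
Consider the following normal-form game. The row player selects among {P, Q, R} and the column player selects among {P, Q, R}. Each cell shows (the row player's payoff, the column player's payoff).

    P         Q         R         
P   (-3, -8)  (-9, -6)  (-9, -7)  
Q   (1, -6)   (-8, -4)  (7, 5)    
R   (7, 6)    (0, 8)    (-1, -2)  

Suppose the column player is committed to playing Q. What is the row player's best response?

With the column player fixed at Q, the row player's payoffs are: P → -9, Q → -8, R → 0.
The maximum is 0, achieved by R.

R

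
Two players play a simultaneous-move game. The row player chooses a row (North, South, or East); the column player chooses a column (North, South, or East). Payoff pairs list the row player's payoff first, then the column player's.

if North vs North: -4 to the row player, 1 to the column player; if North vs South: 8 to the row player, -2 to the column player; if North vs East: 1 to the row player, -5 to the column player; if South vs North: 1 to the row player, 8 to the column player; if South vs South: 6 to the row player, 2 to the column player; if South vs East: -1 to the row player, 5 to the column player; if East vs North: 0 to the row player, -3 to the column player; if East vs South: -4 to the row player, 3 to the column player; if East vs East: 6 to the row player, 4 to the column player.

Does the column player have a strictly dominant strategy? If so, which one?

A strategy is strictly dominant if it gives the column player a strictly higher payoff than every other strategy, against every choice by the opponent.
North is not dominant: against East, South gives 3 > -3.
South is not dominant: against North, North gives 1 > -2.
East is not dominant: against North, North gives 1 > -5.
No single strategy is best against every opponent action.

No strictly dominant strategy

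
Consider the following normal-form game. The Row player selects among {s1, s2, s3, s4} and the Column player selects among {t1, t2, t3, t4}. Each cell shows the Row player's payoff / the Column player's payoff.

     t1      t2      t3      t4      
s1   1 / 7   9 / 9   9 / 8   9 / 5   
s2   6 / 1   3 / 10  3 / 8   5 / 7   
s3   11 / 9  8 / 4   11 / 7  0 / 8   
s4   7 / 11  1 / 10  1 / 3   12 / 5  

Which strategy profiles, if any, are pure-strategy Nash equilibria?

(s1, t2) and (s3, t1)

Check mutual best responses: a cell is a NE iff neither player can gain by unilaterally deviating.
The Row player's best responses — vs t1: s3 (payoff 11); vs t2: s1 (payoff 9); vs t3: s3 (payoff 11); vs t4: s4 (payoff 12).
The Column player's best responses — vs s1: t2 (payoff 9); vs s2: t2 (payoff 10); vs s3: t1 (payoff 9); vs s4: t1 (payoff 11).
Mutual best responses occur at (s1, t2) and (s3, t1); at each, neither player gains by switching.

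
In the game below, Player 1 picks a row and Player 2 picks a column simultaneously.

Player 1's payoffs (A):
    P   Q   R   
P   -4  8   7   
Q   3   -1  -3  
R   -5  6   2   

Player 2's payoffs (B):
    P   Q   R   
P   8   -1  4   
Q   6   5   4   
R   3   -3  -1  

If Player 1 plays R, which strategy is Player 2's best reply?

P

With Player 1 fixed at R, Player 2's payoffs are: P → 3, Q → -3, R → -1.
The maximum is 3, achieved by P.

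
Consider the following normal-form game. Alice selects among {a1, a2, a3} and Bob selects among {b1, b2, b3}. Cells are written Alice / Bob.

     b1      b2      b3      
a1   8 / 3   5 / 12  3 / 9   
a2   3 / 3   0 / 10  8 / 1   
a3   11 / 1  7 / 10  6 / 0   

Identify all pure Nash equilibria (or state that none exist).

(a3, b2)

Find each player's best response to every opponent strategy; NE are the intersections.
Alice's best responses — vs b1: a3 (payoff 11); vs b2: a3 (payoff 7); vs b3: a2 (payoff 8).
Bob's best responses — vs a1: b2 (payoff 12); vs a2: b2 (payoff 10); vs a3: b2 (payoff 10).
The only mutual best response is (a3, b2); neither player gains by switching there.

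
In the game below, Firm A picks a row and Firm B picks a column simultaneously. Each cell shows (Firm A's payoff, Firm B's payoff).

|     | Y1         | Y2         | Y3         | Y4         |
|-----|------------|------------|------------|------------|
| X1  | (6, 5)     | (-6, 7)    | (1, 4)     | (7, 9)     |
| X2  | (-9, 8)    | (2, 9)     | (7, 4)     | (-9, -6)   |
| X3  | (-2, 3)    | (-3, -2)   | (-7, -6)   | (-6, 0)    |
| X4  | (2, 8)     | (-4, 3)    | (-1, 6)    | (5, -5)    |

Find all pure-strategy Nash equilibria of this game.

Find each player's best response to every opponent strategy; NE are the intersections.
Firm A's best responses — vs Y1: X1 (payoff 6); vs Y2: X2 (payoff 2); vs Y3: X2 (payoff 7); vs Y4: X1 (payoff 7).
Firm B's best responses — vs X1: Y4 (payoff 9); vs X2: Y2 (payoff 9); vs X3: Y1 (payoff 3); vs X4: Y1 (payoff 8).
Mutual best responses occur at (X1, Y4) and (X2, Y2); at each, neither player gains by switching.

(X1, Y4) and (X2, Y2)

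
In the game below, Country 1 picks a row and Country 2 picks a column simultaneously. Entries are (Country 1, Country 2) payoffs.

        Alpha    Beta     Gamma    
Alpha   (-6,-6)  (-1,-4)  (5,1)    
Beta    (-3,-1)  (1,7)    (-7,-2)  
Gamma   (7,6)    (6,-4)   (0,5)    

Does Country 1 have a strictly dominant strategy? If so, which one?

No strictly dominant strategy

Check whether one of Country 1's strategies beats all alternatives regardless of what the opponent does.
Alpha is not dominant: against Alpha, Beta gives -3 > -6.
Beta is not dominant: against Alpha, Gamma gives 7 > -3.
Gamma is not dominant: against Gamma, Alpha gives 5 > 0.
No single strategy is best against every opponent action.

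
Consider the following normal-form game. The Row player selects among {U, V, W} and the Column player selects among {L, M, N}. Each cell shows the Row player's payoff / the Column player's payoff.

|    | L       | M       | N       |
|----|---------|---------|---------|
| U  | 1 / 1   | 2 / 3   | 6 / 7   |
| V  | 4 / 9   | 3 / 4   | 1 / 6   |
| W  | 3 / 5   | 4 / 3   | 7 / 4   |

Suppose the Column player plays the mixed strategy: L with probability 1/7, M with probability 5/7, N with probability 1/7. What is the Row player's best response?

W

Compute the Row player's expected payoff from each pure strategy against the given mix.
U: (1/7)·1 + (5/7)·2 + (1/7)·6 = 17/7
V: (1/7)·4 + (5/7)·3 + (1/7)·1 = 20/7
W: (1/7)·3 + (5/7)·4 + (1/7)·7 = 30/7
Highest expected payoff is 30/7, from W.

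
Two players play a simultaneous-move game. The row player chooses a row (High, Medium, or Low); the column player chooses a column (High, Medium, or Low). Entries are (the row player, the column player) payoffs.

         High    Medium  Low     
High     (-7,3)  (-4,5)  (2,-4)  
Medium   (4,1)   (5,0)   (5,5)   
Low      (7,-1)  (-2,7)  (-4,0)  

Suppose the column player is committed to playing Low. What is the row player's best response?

Medium

With the column player fixed at Low, the row player's payoffs are: High → 2, Medium → 5, Low → -4.
The maximum is 5, achieved by Medium.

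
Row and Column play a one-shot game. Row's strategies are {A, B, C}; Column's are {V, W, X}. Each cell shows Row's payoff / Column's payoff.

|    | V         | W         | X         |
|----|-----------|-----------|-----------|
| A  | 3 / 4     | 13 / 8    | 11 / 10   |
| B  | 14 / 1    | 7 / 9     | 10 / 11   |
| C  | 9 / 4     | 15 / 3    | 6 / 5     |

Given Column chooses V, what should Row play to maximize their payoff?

B

With Column fixed at V, Row's payoffs are: A → 3, B → 14, C → 9.
The maximum is 14, achieved by B.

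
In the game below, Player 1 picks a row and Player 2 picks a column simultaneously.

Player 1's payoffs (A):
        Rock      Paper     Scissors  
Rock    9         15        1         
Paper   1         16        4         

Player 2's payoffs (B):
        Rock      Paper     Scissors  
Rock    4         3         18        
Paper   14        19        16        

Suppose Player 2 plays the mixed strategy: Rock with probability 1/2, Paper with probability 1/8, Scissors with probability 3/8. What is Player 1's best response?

Player 1's best reply maximizes expected payoff against the mix.
Rock: (1/2)·9 + (1/8)·15 + (3/8)·1 = 27/4
Paper: (1/2)·1 + (1/8)·16 + (3/8)·4 = 4
Highest expected payoff is 27/4, from Rock.

Rock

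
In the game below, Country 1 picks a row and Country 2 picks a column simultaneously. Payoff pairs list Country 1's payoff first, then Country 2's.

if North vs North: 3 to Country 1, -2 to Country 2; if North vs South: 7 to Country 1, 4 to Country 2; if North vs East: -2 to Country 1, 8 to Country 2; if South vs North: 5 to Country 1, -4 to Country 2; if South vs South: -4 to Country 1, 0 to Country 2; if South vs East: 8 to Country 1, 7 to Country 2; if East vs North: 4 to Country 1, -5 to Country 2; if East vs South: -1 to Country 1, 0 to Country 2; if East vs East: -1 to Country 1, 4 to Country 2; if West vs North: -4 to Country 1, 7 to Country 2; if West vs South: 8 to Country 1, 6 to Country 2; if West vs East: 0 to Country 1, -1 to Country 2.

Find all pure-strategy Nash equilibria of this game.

A profile is a Nash equilibrium when each player is best-responding to the other.
Country 1's best responses — vs North: South (payoff 5); vs South: West (payoff 8); vs East: South (payoff 8).
Country 2's best responses — vs North: East (payoff 8); vs South: East (payoff 7); vs East: East (payoff 4); vs West: North (payoff 7).
The only mutual best response is (South, East); neither player gains by switching there.

(South, East)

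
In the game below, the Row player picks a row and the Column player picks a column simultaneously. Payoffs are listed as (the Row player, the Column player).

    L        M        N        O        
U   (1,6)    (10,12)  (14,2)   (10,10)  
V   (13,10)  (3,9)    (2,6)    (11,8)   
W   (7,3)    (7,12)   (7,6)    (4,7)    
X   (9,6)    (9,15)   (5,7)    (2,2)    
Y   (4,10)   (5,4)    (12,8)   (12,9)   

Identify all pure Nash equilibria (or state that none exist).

(U, M) and (V, L)

Find each player's best response to every opponent strategy; NE are the intersections.
The Row player's best responses — vs L: V (payoff 13); vs M: U (payoff 10); vs N: U (payoff 14); vs O: Y (payoff 12).
The Column player's best responses — vs U: M (payoff 12); vs V: L (payoff 10); vs W: M (payoff 12); vs X: M (payoff 15); vs Y: L (payoff 10).
Mutual best responses occur at (U, M) and (V, L); at each, neither player gains by switching.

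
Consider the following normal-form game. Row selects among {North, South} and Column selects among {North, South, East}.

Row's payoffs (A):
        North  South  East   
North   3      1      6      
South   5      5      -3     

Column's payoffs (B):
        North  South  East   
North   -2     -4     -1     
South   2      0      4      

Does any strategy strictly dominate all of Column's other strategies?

East

A strategy is strictly dominant if it gives Column a strictly higher payoff than every other strategy, against every choice by the opponent.
East strictly dominates: vs North: -1 > each of {-2, -4}; vs South: 4 > each of {2, 0}.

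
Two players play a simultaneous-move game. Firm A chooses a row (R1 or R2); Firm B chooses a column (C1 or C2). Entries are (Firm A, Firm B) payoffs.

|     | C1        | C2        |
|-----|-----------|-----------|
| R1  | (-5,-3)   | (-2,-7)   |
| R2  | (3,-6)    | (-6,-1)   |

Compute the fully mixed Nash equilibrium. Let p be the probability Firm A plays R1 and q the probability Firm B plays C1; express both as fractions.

Each player's mixing probability is pinned down by making the *other* player indifferent.
Firm B indifferent between C1 and C2: p·(-3) + (1−p)·(-6) = p·(-7) + (1−p)·(-1) ⟹ (-6) + 3p = (-1) + (-6)p ⟹ p = 5/9.
Firm A indifferent between R1 and R2: q·(-5) + (1−q)·(-2) = q·3 + (1−q)·(-6) ⟹ (-2) + (-3)q = (-6) + 9q ⟹ q = 1/3.

p = 5/9, q = 1/3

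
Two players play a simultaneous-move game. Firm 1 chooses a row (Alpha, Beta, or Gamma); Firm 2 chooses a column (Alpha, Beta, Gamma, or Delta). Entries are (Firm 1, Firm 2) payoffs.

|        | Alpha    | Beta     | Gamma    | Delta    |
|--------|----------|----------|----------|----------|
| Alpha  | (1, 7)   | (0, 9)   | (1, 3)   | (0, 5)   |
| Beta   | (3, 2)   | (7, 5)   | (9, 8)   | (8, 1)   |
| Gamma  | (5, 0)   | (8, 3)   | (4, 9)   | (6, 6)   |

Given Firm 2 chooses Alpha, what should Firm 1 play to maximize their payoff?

Gamma

With Firm 2 fixed at Alpha, Firm 1's payoffs are: Alpha → 1, Beta → 3, Gamma → 5.
The maximum is 5, achieved by Gamma.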